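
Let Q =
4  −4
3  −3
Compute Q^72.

Q² = Q (a projection; rank 1, trace 1), so Q^72 = Q.

[[4, −4], [3, −3]]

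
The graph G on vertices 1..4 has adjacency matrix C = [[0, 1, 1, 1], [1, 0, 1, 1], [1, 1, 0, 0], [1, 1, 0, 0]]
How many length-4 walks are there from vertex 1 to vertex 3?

9

The number of length-4 walks from vertex 1 to vertex 3 is entry (1,3) of C⁴, where C is the adjacency matrix.
C² = [[3, 2, 1, 1], [2, 3, 1, 1], [1, 1, 2, 2], [1, 1, 2, 2]]
C³ = [[4, 5, 5, 5], [5, 4, 5, 5], [5, 5, 2, 2], [5, 5, 2, 2]]
C⁴ = [[15, 14, 9, 9], [14, 15, 9, 9], [9, 9, 10, 10], [9, 9, 10, 10]]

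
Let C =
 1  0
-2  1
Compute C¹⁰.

[[1, 0], [-20, 1]]

C = I + N where N = [[0, 0], [-2, 0]] is strictly lower-triangular, so N² = 0.
(I + N)¹⁰ = I + 10·N = [[1, 0], [-20, 1]].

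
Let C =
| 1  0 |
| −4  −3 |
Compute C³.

[[1, 0], [−28, −27]]

tr C = −2 and det C = −3, so the characteristic polynomial is λ² − (−2)λ + (−3) with roots 1 and −3.
Eigenvectors give P = [[−1, 0], [1, 1]] with P⁻¹ = [[−1, 0], [1, 1]], and C = P·diag(1, −3)·P⁻¹.
Then C³ = P·diag(1, −27)·P⁻¹ = [[−1, 0], [1, −27]] · [[−1, 0], [1, 1]] = [[1, 0], [−28, −27]].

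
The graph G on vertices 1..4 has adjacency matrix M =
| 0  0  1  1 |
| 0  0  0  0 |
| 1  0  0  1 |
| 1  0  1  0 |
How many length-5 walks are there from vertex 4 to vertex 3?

11

The number of length-5 walks from vertex 4 to vertex 3 is entry (4,3) of M⁵, where M is the adjacency matrix.
M² = [[2, 0, 1, 1], [0, 0, 0, 0], [1, 0, 2, 1], [1, 0, 1, 2]]
M³ = [[2, 0, 3, 3], [0, 0, 0, 0], [3, 0, 2, 3], [3, 0, 3, 2]]
M⁴ = [[6, 0, 5, 5], [0, 0, 0, 0], [5, 0, 6, 5], [5, 0, 5, 6]]
M⁵ = [[10, 0, 11, 11], [0, 0, 0, 0], [11, 0, 10, 11], [11, 0, 11, 10]]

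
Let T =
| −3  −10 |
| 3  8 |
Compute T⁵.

[[−1023, −2110], [633, 1298]]

tr T = 5 and det T = 6, so the characteristic polynomial is λ² − (5)λ + (6) with roots 2 and 3.
Eigenvectors give P = [[−2, 5], [1, −3]] with P⁻¹ = [[−3, −5], [−1, −2]], and T = P·diag(2, 3)·P⁻¹.
Then T⁵ = P·diag(32, 243)·P⁻¹ = [[−64, 1215], [32, −729]] · [[−3, −5], [−1, −2]] = [[−1023, −2110], [633, 1298]].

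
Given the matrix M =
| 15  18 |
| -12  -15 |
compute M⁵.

[[1215, 1458], [-972, -1215]]

tr M = 0 and det M = -9, so the characteristic polynomial is λ² − (0)λ + (-9) with roots -3 and 3.
Eigenvectors give P = [[1, 3], [-1, -2]] with P⁻¹ = [[-2, -3], [1, 1]], and M = P·diag(-3, 3)·P⁻¹.
Then M⁵ = P·diag(-243, 243)·P⁻¹ = [[-243, 729], [243, -486]] · [[-2, -3], [1, 1]] = [[1215, 1458], [-972, -1215]].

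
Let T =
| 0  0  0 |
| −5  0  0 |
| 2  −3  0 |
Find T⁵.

[[0, 0, 0], [0, 0, 0], [0, 0, 0]]

T is strictly triangular, hence nilpotent: T³ = 0, so T⁵ = 0.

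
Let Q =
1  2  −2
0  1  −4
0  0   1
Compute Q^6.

[[1, 12, −132], [0, 1, −24], [0, 0, 1]]

Q = I + N where N = [[0, 2, −2], [0, 0, −4], [0, 0, 0]] is strictly upper-triangular, so N^3 = 0.
(I + N)^6 = I + 6·N + 15·N^2 = [[1, 12, −132], [0, 1, −24], [0, 0, 1]].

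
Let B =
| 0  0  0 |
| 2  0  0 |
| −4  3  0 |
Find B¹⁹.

B is strictly triangular, hence nilpotent: B³ = 0, so B¹⁹ = 0.

[[0, 0, 0], [0, 0, 0], [0, 0, 0]]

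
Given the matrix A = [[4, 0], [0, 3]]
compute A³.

A² = [[16, 0], [0, 9]]
A³ = [[64, 0], [0, 27]]

[[64, 0], [0, 27]]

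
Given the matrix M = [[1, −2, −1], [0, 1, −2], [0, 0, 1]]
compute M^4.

[[1, −8, 20], [0, 1, −8], [0, 0, 1]]

M = I + N where N = [[0, −2, −1], [0, 0, −2], [0, 0, 0]] is strictly upper-triangular, so N^3 = 0.
(I + N)^4 = I + 4·N + 6·N^2 = [[1, −8, 20], [0, 1, −8], [0, 0, 1]].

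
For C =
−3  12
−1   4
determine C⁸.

C² = C (a projection; rank 1, trace 1), so C⁸ = C.

[[−3, 12], [−1, 4]]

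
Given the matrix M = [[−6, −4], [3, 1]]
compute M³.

tr M = −5 and det M = 6, so the characteristic polynomial is λ² − (−5)λ + (6) with roots −2 and −3.
Eigenvectors give P = [[−1, 4], [1, −3]] with P⁻¹ = [[3, 4], [1, 1]], and M = P·diag(−2, −3)·P⁻¹.
Then M³ = P·diag(−8, −27)·P⁻¹ = [[8, −108], [−8, 81]] · [[3, 4], [1, 1]] = [[−84, −76], [57, 49]].

[[−84, −76], [57, 49]]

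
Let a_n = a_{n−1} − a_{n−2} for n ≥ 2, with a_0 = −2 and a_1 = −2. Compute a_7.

−2

With companion matrix T = [[1, −1], [1, 0]], [a_n, a_{n−1}]ᵀ = T·[a_{n−1}, a_{n−2}]ᵀ, so [a_7, a_6]ᵀ = T^6·[a_1, a_0]ᵀ.
T^6 = [[1, 0], [0, 1]], giving [a_7, a_6]ᵀ = [[−2], [−2]].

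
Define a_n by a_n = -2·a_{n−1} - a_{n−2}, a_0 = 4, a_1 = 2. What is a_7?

With companion matrix C = [[-2, -1], [1, 0]], [a_n, a_{n−1}]ᵀ = C·[a_{n−1}, a_{n−2}]ᵀ, so [a_7, a_6]ᵀ = C⁶·[a_1, a_0]ᵀ.
C⁶ = [[7, 6], [-6, -5]], giving [a_7, a_6]ᵀ = [[38], [-32]].

38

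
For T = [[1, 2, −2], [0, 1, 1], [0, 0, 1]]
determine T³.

[[1, 6, 0], [0, 1, 3], [0, 0, 1]]

T = I + N where N = [[0, 2, −2], [0, 0, 1], [0, 0, 0]] is strictly upper-triangular, so N³ = 0.
(I + N)³ = I + 3·N + 3·N² = [[1, 6, 0], [0, 1, 3], [0, 0, 1]].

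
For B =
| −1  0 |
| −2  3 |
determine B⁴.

B² = [[1, 0], [−4, 9]]
B³ = [[−1, 0], [−14, 27]]
B⁴ = [[1, 0], [−40, 81]]

[[1, 0], [−40, 81]]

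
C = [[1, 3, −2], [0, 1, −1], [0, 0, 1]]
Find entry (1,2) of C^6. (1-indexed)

18

C = I + N where N = [[0, 3, −2], [0, 0, −1], [0, 0, 0]] is strictly upper-triangular, so N^3 = 0.
(I + N)^6 = I + 6·N + 15·N^2 = [[1, 18, −57], [0, 1, −6], [0, 0, 1]].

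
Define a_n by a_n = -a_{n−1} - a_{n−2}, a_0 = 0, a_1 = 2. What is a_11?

With companion matrix M = [[-1, -1], [1, 0]], [a_n, a_{n−1}]ᵀ = M·[a_{n−1}, a_{n−2}]ᵀ, so [a_11, a_10]ᵀ = M¹⁰·[a_1, a_0]ᵀ.
M¹⁰ = [[-1, -1], [1, 0]], giving [a_11, a_10]ᵀ = [[-2], [2]].

-2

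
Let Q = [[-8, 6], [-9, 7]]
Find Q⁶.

tr Q = -1 and det Q = -2, so the characteristic polynomial is λ² − (-1)λ + (-2) with roots 1 and -2.
Eigenvectors give P = [[2, 1], [3, 1]] with P⁻¹ = [[-1, 1], [3, -2]], and Q = P·diag(1, -2)·P⁻¹.
Then Q⁶ = P·diag(1, 64)·P⁻¹ = [[2, 64], [3, 64]] · [[-1, 1], [3, -2]] = [[190, -126], [189, -125]].

[[190, -126], [189, -125]]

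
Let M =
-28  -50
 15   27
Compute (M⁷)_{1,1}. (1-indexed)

tr M = -1 and det M = -6, so the characteristic polynomial is λ² − (-1)λ + (-6) with roots 2 and -3.
Eigenvectors give P = [[-5, -2], [3, 1]] with P⁻¹ = [[1, 2], [-3, -5]], and M = P·diag(2, -3)·P⁻¹.
Then M⁷ = P·diag(128, -2187)·P⁻¹ = [[-640, 4374], [384, -2187]] · [[1, 2], [-3, -5]] = [[-13762, -23150], [6945, 11703]].

-13762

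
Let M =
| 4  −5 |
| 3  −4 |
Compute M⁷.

M² = I (check: tr M = 0 and det M = −1), so M⁷ = M since 7 is odd.

[[4, −5], [3, −4]]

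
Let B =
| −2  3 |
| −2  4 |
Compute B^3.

B^2 = [[−2, 6], [−4, 10]]
B^3 = [[−8, 18], [−12, 28]]

[[−8, 18], [−12, 28]]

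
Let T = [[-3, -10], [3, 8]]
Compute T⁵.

tr T = 5 and det T = 6, so the characteristic polynomial is λ² − (5)λ + (6) with roots 2 and 3.
Eigenvectors give P = [[2, 5], [-1, -3]] with P⁻¹ = [[3, 5], [-1, -2]], and T = P·diag(2, 3)·P⁻¹.
Then T⁵ = P·diag(32, 243)·P⁻¹ = [[64, 1215], [-32, -729]] · [[3, 5], [-1, -2]] = [[-1023, -2110], [633, 1298]].

[[-1023, -2110], [633, 1298]]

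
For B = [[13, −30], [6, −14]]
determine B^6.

tr B = −1 and det B = −2, so the characteristic polynomial is λ² − (−1)λ + (−2) with roots 1 and −2.
Eigenvectors give P = [[5, 2], [2, 1]] with P⁻¹ = [[1, −2], [−2, 5]], and B = P·diag(1, −2)·P⁻¹.
Then B^6 = P·diag(1, 64)·P⁻¹ = [[5, 128], [2, 64]] · [[1, −2], [−2, 5]] = [[−251, 630], [−126, 316]].

[[−251, 630], [−126, 316]]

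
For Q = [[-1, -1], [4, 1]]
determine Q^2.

[[-3, 0], [0, -3]]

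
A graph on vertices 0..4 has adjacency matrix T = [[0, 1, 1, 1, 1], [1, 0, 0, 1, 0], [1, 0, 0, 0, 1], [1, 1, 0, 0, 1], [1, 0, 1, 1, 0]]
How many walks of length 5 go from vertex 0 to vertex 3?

58

The number of length-5 walks from vertex 0 to vertex 3 is entry (0,3) of T⁵, where T is the adjacency matrix.
T² = [[4, 1, 1, 2, 2], [1, 2, 1, 1, 2], [1, 1, 2, 2, 1], [2, 1, 2, 3, 1], [2, 2, 1, 1, 3]]
T³ = [[6, 6, 6, 7, 7], [6, 2, 3, 5, 3], [6, 3, 2, 3, 5], [7, 5, 3, 4, 7], [7, 3, 5, 7, 4]]
T⁴ = [[26, 13, 13, 19, 19], [13, 11, 9, 11, 14], [13, 9, 11, 14, 11], [19, 11, 14, 19, 14], [19, 14, 11, 14, 19]]
T⁵ = [[64, 45, 45, 58, 58], [45, 24, 27, 38, 33], [45, 27, 24, 33, 38], [58, 38, 33, 44, 52], [58, 33, 38, 52, 44]]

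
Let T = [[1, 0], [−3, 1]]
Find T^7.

[[1, 0], [−21, 1]]

T = I + N where N = [[0, 0], [−3, 0]] is strictly lower-triangular, so N^2 = 0.
(I + N)^7 = I + 7·N = [[1, 0], [−21, 1]].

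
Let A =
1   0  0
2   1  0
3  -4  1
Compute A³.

A = I + N where N = [[0, 0, 0], [2, 0, 0], [3, -4, 0]] is strictly lower-triangular, so N³ = 0.
(I + N)³ = I + 3·N + 3·N² = [[1, 0, 0], [6, 1, 0], [-15, -12, 1]].

[[1, 0, 0], [6, 1, 0], [-15, -12, 1]]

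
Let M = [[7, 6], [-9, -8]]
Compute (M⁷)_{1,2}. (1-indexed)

tr M = -1 and det M = -2, so the characteristic polynomial is λ² − (-1)λ + (-2) with roots 1 and -2.
Eigenvectors give P = [[-1, -2], [1, 3]] with P⁻¹ = [[-3, -2], [1, 1]], and M = P·diag(1, -2)·P⁻¹.
Then M⁷ = P·diag(1, -128)·P⁻¹ = [[-1, 256], [1, -384]] · [[-3, -2], [1, 1]] = [[259, 258], [-387, -386]].

258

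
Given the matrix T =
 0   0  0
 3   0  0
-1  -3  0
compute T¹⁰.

T is strictly triangular, hence nilpotent: T³ = 0, so T¹⁰ = 0.

[[0, 0, 0], [0, 0, 0], [0, 0, 0]]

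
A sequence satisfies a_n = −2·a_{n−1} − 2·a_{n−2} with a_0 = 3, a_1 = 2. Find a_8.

With companion matrix Q = [[−2, −2], [1, 0]], [a_n, a_{n−1}]ᵀ = Q·[a_{n−1}, a_{n−2}]ᵀ, so [a_8, a_7]ᵀ = Q⁷·[a_1, a_0]ᵀ.
Q⁷ = [[0, 16], [−8, −16]], giving [a_8, a_7]ᵀ = [[48], [−64]].

48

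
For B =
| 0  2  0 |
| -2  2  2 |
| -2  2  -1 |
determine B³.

B² = [[-4, 4, 4], [-8, 4, 2], [-2, -2, 5]]
B³ = [[-16, 8, 4], [-12, -4, 6], [-6, 2, -9]]

[[-16, 8, 4], [-12, -4, 6], [-6, 2, -9]]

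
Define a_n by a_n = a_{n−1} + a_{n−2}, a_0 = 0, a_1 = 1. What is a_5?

5

With companion matrix M = [[1, 1], [1, 0]], [a_n, a_{n−1}]ᵀ = M·[a_{n−1}, a_{n−2}]ᵀ, so [a_5, a_4]ᵀ = M⁴·[a_1, a_0]ᵀ.
M⁴ = [[5, 3], [3, 2]], giving [a_5, a_4]ᵀ = [[5], [3]].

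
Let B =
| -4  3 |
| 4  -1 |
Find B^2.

[[28, -15], [-20, 13]]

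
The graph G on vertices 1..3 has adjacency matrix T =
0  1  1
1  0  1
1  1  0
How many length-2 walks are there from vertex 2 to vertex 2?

2

The number of length-2 walks from vertex 2 to vertex 2 is entry (2,2) of T^2, where T is the adjacency matrix.
T^2 = [[2, 1, 1], [1, 2, 1], [1, 1, 2]]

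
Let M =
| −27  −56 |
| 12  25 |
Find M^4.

[[561, 1120], [−240, −479]]

tr M = −2 and det M = −3, so the characteristic polynomial is λ² − (−2)λ + (−3) with roots 1 and −3.
Eigenvectors give P = [[−2, −7], [1, 3]] with P⁻¹ = [[3, 7], [−1, −2]], and M = P·diag(1, −3)·P⁻¹.
Then M^4 = P·diag(1, 81)·P⁻¹ = [[−2, −567], [1, 243]] · [[3, 7], [−1, −2]] = [[561, 1120], [−240, −479]].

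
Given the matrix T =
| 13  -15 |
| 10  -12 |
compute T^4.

tr T = 1 and det T = -6, so the characteristic polynomial is λ² − (1)λ + (-6) with roots -2 and 3.
Eigenvectors give P = [[-1, -3], [-1, -2]] with P⁻¹ = [[2, -3], [-1, 1]], and T = P·diag(-2, 3)·P⁻¹.
Then T^4 = P·diag(16, 81)·P⁻¹ = [[-16, -243], [-16, -162]] · [[2, -3], [-1, 1]] = [[211, -195], [130, -114]].

[[211, -195], [130, -114]]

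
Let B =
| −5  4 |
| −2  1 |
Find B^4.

tr B = −4 and det B = 3, so the characteristic polynomial is λ² − (−4)λ + (3) with roots −3 and −1.
Eigenvectors give P = [[2, 1], [1, 1]] with P⁻¹ = [[1, −1], [−1, 2]], and B = P·diag(−3, −1)·P⁻¹.
Then B^4 = P·diag(81, 1)·P⁻¹ = [[162, 1], [81, 1]] · [[1, −1], [−1, 2]] = [[161, −160], [80, −79]].

[[161, −160], [80, −79]]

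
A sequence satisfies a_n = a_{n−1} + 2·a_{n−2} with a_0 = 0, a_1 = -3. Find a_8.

With companion matrix B = [[1, 2], [1, 0]], [a_n, a_{n−1}]ᵀ = B·[a_{n−1}, a_{n−2}]ᵀ, so [a_8, a_7]ᵀ = B^7·[a_1, a_0]ᵀ.
B^7 = [[85, 86], [43, 42]], giving [a_8, a_7]ᵀ = [[-255], [-129]].

-255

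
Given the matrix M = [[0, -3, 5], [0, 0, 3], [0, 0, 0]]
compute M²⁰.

M is strictly triangular, hence nilpotent: M³ = 0, so M²⁰ = 0.

[[0, 0, 0], [0, 0, 0], [0, 0, 0]]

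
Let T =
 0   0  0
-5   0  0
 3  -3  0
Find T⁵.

[[0, 0, 0], [0, 0, 0], [0, 0, 0]]

T is strictly triangular, hence nilpotent: T³ = 0, so T⁵ = 0.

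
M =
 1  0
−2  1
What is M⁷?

M = I + N where N = [[0, 0], [−2, 0]] is strictly lower-triangular, so N² = 0.
(I + N)⁷ = I + 7·N = [[1, 0], [−14, 1]].

[[1, 0], [−14, 1]]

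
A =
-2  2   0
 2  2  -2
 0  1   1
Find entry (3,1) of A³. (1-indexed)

2

A² = [[8, 0, -4], [0, 6, -6], [2, 3, -1]]
A³ = [[-16, 12, -4], [12, 6, -18], [2, 9, -7]]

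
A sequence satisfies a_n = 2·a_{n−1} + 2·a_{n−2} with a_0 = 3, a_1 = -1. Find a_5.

52

With companion matrix M = [[2, 2], [1, 0]], [a_n, a_{n−1}]ᵀ = M·[a_{n−1}, a_{n−2}]ᵀ, so [a_5, a_4]ᵀ = M⁴·[a_1, a_0]ᵀ.
M⁴ = [[44, 32], [16, 12]], giving [a_5, a_4]ᵀ = [[52], [20]].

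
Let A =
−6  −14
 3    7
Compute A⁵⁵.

[[−6, −14], [3, 7]]

A² = A (a projection; rank 1, trace 1), so A⁵⁵ = A.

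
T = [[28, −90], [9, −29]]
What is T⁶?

[[−566, 1890], [−189, 631]]

tr T = −1 and det T = −2, so the characteristic polynomial is λ² − (−1)λ + (−2) with roots 1 and −2.
Eigenvectors give P = [[10, 3], [3, 1]] with P⁻¹ = [[1, −3], [−3, 10]], and T = P·diag(1, −2)·P⁻¹.
Then T⁶ = P·diag(1, 64)·P⁻¹ = [[10, 192], [3, 64]] · [[1, −3], [−3, 10]] = [[−566, 1890], [−189, 631]].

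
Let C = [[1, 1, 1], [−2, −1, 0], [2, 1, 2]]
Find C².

[[1, 1, 3], [0, −1, −2], [4, 3, 6]]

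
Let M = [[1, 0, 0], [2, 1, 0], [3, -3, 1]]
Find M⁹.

[[1, 0, 0], [18, 1, 0], [-189, -27, 1]]

M = I + N where N = [[0, 0, 0], [2, 0, 0], [3, -3, 0]] is strictly lower-triangular, so N³ = 0.
(I + N)⁹ = I + 9·N + 36·N² = [[1, 0, 0], [18, 1, 0], [-189, -27, 1]].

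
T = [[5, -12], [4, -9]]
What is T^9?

[[59045, -118092], [39364, -78729]]

tr T = -4 and det T = 3, so the characteristic polynomial is λ² − (-4)λ + (3) with roots -3 and -1.
Eigenvectors give P = [[-3, 2], [-2, 1]] with P⁻¹ = [[1, -2], [2, -3]], and T = P·diag(-3, -1)·P⁻¹.
Then T^9 = P·diag(-19683, -1)·P⁻¹ = [[59049, -2], [39366, -1]] · [[1, -2], [2, -3]] = [[59045, -118092], [39364, -78729]].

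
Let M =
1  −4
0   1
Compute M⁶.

[[1, −24], [0, 1]]

M = I + N where N = [[0, −4], [0, 0]] is strictly upper-triangular, so N² = 0.
(I + N)⁶ = I + 6·N = [[1, −24], [0, 1]].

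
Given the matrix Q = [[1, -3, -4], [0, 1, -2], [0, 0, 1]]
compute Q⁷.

Q = I + N where N = [[0, -3, -4], [0, 0, -2], [0, 0, 0]] is strictly upper-triangular, so N³ = 0.
(I + N)⁷ = I + 7·N + 21·N² = [[1, -21, 98], [0, 1, -14], [0, 0, 1]].

[[1, -21, 98], [0, 1, -14], [0, 0, 1]]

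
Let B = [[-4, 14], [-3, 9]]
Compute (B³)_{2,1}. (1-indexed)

tr B = 5 and det B = 6, so the characteristic polynomial is λ² − (5)λ + (6) with roots 3 and 2.
Eigenvectors give P = [[2, 7], [1, 3]] with P⁻¹ = [[-3, 7], [1, -2]], and B = P·diag(3, 2)·P⁻¹.
Then B³ = P·diag(27, 8)·P⁻¹ = [[54, 56], [27, 24]] · [[-3, 7], [1, -2]] = [[-106, 266], [-57, 141]].

-57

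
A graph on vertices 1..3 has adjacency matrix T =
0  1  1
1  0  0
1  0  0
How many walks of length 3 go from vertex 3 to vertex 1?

The number of length-3 walks from vertex 3 to vertex 1 is entry (3,1) of T³, where T is the adjacency matrix.
T² = [[2, 0, 0], [0, 1, 1], [0, 1, 1]]
T³ = [[0, 2, 2], [2, 0, 0], [2, 0, 0]]

2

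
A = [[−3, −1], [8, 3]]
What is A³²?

A² = I (check: tr A = 0 and det A = −1), so A³² = I since 32 is even.

[[1, 0], [0, 1]]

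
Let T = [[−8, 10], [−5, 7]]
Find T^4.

[[146, −130], [65, −49]]

tr T = −1 and det T = −6, so the characteristic polynomial is λ² − (−1)λ + (−6) with roots −3 and 2.
Eigenvectors give P = [[2, −1], [1, −1]] with P⁻¹ = [[1, −1], [1, −2]], and T = P·diag(−3, 2)·P⁻¹.
Then T^4 = P·diag(81, 16)·P⁻¹ = [[162, −16], [81, −16]] · [[1, −1], [1, −2]] = [[146, −130], [65, −49]].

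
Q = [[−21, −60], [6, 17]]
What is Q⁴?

[[801, 2400], [−240, −719]]

tr Q = −4 and det Q = 3, so the characteristic polynomial is λ² − (−4)λ + (3) with roots −3 and −1.
Eigenvectors give P = [[−10, −3], [3, 1]] with P⁻¹ = [[−1, −3], [3, 10]], and Q = P·diag(−3, −1)·P⁻¹.
Then Q⁴ = P·diag(81, 1)·P⁻¹ = [[−810, −3], [243, 1]] · [[−1, −3], [3, 10]] = [[801, 2400], [−240, −719]].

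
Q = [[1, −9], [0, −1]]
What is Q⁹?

Q² = I (check: tr Q = 0 and det Q = −1), so Q⁹ = Q since 9 is odd.

[[1, −9], [0, −1]]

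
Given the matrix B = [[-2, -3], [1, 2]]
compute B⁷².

[[1, 0], [0, 1]]

B² = I (check: tr B = 0 and det B = -1), so B⁷² = I since 72 is even.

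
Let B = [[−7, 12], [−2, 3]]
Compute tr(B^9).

tr B = −4 and det B = 3, so the characteristic polynomial is λ² − (−4)λ + (3) with roots −3 and −1.
Eigenvectors give P = [[3, −2], [1, −1]] with P⁻¹ = [[1, −2], [1, −3]], and B = P·diag(−3, −1)·P⁻¹.
Then B^9 = P·diag(−19683, −1)·P⁻¹ = [[−59049, 2], [−19683, 1]] · [[1, −2], [1, −3]] = [[−59047, 118092], [−19682, 39363]].

−19684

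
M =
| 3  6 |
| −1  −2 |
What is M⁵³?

[[3, 6], [−1, −2]]

M² = M (a projection; rank 1, trace 1), so M⁵³ = M.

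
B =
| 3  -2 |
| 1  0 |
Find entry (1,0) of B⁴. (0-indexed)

tr B = 3 and det B = 2, so the characteristic polynomial is λ² − (3)λ + (2) with roots 1 and 2.
Eigenvectors give P = [[1, -2], [1, -1]] with P⁻¹ = [[-1, 2], [-1, 1]], and B = P·diag(1, 2)·P⁻¹.
Then B⁴ = P·diag(1, 16)·P⁻¹ = [[1, -32], [1, -16]] · [[-1, 2], [-1, 1]] = [[31, -30], [15, -14]].

15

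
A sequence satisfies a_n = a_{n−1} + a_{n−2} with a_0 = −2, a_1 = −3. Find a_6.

With companion matrix A = [[1, 1], [1, 0]], [a_n, a_{n−1}]ᵀ = A·[a_{n−1}, a_{n−2}]ᵀ, so [a_6, a_5]ᵀ = A⁵·[a_1, a_0]ᵀ.
A⁵ = [[8, 5], [5, 3]], giving [a_6, a_5]ᵀ = [[−34], [−21]].

−34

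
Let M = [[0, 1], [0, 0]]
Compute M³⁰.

[[0, 0], [0, 0]]

M is strictly triangular, hence nilpotent: M² = 0, so M³⁰ = 0.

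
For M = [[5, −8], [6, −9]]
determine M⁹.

[[59045, −78728], [59046, −78729]]

tr M = −4 and det M = 3, so the characteristic polynomial is λ² − (−4)λ + (3) with roots −3 and −1.
Eigenvectors give P = [[1, 4], [1, 3]] with P⁻¹ = [[−3, 4], [1, −1]], and M = P·diag(−3, −1)·P⁻¹.
Then M⁹ = P·diag(−19683, −1)·P⁻¹ = [[−19683, −4], [−19683, −3]] · [[−3, 4], [1, −1]] = [[59045, −78728], [59046, −78729]].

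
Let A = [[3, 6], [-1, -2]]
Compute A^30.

A² = A (a projection; rank 1, trace 1), so A^30 = A.

[[3, 6], [-1, -2]]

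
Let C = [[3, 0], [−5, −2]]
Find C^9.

tr C = 1 and det C = −6, so the characteristic polynomial is λ² − (1)λ + (−6) with roots −2 and 3.
Eigenvectors give P = [[0, −1], [1, 1]] with P⁻¹ = [[1, 1], [−1, 0]], and C = P·diag(−2, 3)·P⁻¹.
Then C^9 = P·diag(−512, 19683)·P⁻¹ = [[0, −19683], [−512, 19683]] · [[1, 1], [−1, 0]] = [[19683, 0], [−20195, −512]].

[[19683, 0], [−20195, −512]]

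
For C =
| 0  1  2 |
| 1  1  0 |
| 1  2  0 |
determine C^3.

C^2 = [[3, 5, 0], [1, 2, 2], [2, 3, 2]]
C^3 = [[5, 8, 6], [4, 7, 2], [5, 9, 4]]

[[5, 8, 6], [4, 7, 2], [5, 9, 4]]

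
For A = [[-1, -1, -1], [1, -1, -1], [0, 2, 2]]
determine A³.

[[0, 0, 0], [0, 0, 0], [0, 0, 0]]

A² = [[0, 0, 0], [-2, -2, -2], [2, 2, 2]]
A³ = [[0, 0, 0], [0, 0, 0], [0, 0, 0]]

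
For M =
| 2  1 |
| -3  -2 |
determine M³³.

M² = I (check: tr M = 0 and det M = -1), so M³³ = M since 33 is odd.

[[2, 1], [-3, -2]]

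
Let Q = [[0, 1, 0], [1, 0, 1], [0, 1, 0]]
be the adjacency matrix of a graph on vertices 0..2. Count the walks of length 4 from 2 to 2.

2

The number of length-4 walks from vertex 2 to vertex 2 is entry (2,2) of Q⁴, where Q is the adjacency matrix.
Q² = [[1, 0, 1], [0, 2, 0], [1, 0, 1]]
Q³ = [[0, 2, 0], [2, 0, 2], [0, 2, 0]]
Q⁴ = [[2, 0, 2], [0, 4, 0], [2, 0, 2]]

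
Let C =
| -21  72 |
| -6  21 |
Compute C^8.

[[6561, 0], [0, 6561]]

tr C = 0 and det C = -9, so the characteristic polynomial is λ² − (0)λ + (-9) with roots -3 and 3.
Eigenvectors give P = [[4, -3], [1, -1]] with P⁻¹ = [[1, -3], [1, -4]], and C = P·diag(-3, 3)·P⁻¹.
Then C^8 = P·diag(6561, 6561)·P⁻¹ = [[26244, -19683], [6561, -6561]] · [[1, -3], [1, -4]] = [[6561, 0], [0, 6561]].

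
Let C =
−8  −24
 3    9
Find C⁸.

C² = C (a projection; rank 1, trace 1), so C⁸ = C.

[[−8, −24], [3, 9]]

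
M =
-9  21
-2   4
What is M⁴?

tr M = -5 and det M = 6, so the characteristic polynomial is λ² − (-5)λ + (6) with roots -2 and -3.
Eigenvectors give P = [[3, 7], [1, 2]] with P⁻¹ = [[-2, 7], [1, -3]], and M = P·diag(-2, -3)·P⁻¹.
Then M⁴ = P·diag(16, 81)·P⁻¹ = [[48, 567], [16, 162]] · [[-2, 7], [1, -3]] = [[471, -1365], [130, -374]].

[[471, -1365], [130, -374]]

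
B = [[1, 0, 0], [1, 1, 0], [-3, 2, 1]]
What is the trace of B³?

B = I + N where N = [[0, 0, 0], [1, 0, 0], [-3, 2, 0]] is strictly lower-triangular, so N³ = 0.
(I + N)³ = I + 3·N + 3·N² = [[1, 0, 0], [3, 1, 0], [-3, 6, 1]].

3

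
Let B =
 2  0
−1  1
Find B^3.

[[8, 0], [−7, 1]]

tr B = 3 and det B = 2, so the characteristic polynomial is λ² − (3)λ + (2) with roots 2 and 1.
Eigenvectors give P = [[−1, 0], [1, 1]] with P⁻¹ = [[−1, 0], [1, 1]], and B = P·diag(2, 1)·P⁻¹.
Then B^3 = P·diag(8, 1)·P⁻¹ = [[−8, 0], [8, 1]] · [[−1, 0], [1, 1]] = [[8, 0], [−7, 1]].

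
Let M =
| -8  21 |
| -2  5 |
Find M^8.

[[1786, -5355], [510, -1529]]

tr M = -3 and det M = 2, so the characteristic polynomial is λ² − (-3)λ + (2) with roots -1 and -2.
Eigenvectors give P = [[3, 7], [1, 2]] with P⁻¹ = [[-2, 7], [1, -3]], and M = P·diag(-1, -2)·P⁻¹.
Then M^8 = P·diag(1, 256)·P⁻¹ = [[3, 1792], [1, 512]] · [[-2, 7], [1, -3]] = [[1786, -5355], [510, -1529]].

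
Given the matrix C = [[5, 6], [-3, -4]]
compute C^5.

[[65, 66], [-33, -34]]

tr C = 1 and det C = -2, so the characteristic polynomial is λ² − (1)λ + (-2) with roots 2 and -1.
Eigenvectors give P = [[2, -1], [-1, 1]] with P⁻¹ = [[1, 1], [1, 2]], and C = P·diag(2, -1)·P⁻¹.
Then C^5 = P·diag(32, -1)·P⁻¹ = [[64, 1], [-32, -1]] · [[1, 1], [1, 2]] = [[65, 66], [-33, -34]].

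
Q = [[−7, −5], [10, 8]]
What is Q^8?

tr Q = 1 and det Q = −6, so the characteristic polynomial is λ² − (1)λ + (−6) with roots −2 and 3.
Eigenvectors give P = [[1, −1], [−1, 2]] with P⁻¹ = [[2, 1], [1, 1]], and Q = P·diag(−2, 3)·P⁻¹.
Then Q^8 = P·diag(256, 6561)·P⁻¹ = [[256, −6561], [−256, 13122]] · [[2, 1], [1, 1]] = [[−6049, −6305], [12610, 12866]].

[[−6049, −6305], [12610, 12866]]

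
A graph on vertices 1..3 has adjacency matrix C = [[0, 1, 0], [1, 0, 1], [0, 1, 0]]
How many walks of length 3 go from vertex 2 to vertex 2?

0

The number of length-3 walks from vertex 2 to vertex 2 is entry (2,2) of C³, where C is the adjacency matrix.
C² = [[1, 0, 1], [0, 2, 0], [1, 0, 1]]
C³ = [[0, 2, 0], [2, 0, 2], [0, 2, 0]]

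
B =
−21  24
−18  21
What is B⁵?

[[−1701, 1944], [−1458, 1701]]

tr B = 0 and det B = −9, so the characteristic polynomial is λ² − (0)λ + (−9) with roots −3 and 3.
Eigenvectors give P = [[4, 1], [3, 1]] with P⁻¹ = [[1, −1], [−3, 4]], and B = P·diag(−3, 3)·P⁻¹.
Then B⁵ = P·diag(−243, 243)·P⁻¹ = [[−972, 243], [−729, 243]] · [[1, −1], [−3, 4]] = [[−1701, 1944], [−1458, 1701]].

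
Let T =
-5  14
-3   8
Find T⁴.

tr T = 3 and det T = 2, so the characteristic polynomial is λ² − (3)λ + (2) with roots 1 and 2.
Eigenvectors give P = [[7, 2], [3, 1]] with P⁻¹ = [[1, -2], [-3, 7]], and T = P·diag(1, 2)·P⁻¹.
Then T⁴ = P·diag(1, 16)·P⁻¹ = [[7, 32], [3, 16]] · [[1, -2], [-3, 7]] = [[-89, 210], [-45, 106]].

[[-89, 210], [-45, 106]]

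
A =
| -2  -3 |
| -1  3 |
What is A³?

[[-11, -30], [-10, 39]]

A² = [[7, -3], [-1, 12]]
A³ = [[-11, -30], [-10, 39]]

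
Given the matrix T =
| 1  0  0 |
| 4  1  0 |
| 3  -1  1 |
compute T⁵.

T = I + N where N = [[0, 0, 0], [4, 0, 0], [3, -1, 0]] is strictly lower-triangular, so N³ = 0.
(I + N)⁵ = I + 5·N + 10·N² = [[1, 0, 0], [20, 1, 0], [-25, -5, 1]].

[[1, 0, 0], [20, 1, 0], [-25, -5, 1]]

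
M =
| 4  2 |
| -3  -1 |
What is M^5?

[[94, 62], [-93, -61]]

tr M = 3 and det M = 2, so the characteristic polynomial is λ² − (3)λ + (2) with roots 2 and 1.
Eigenvectors give P = [[-1, -2], [1, 3]] with P⁻¹ = [[-3, -2], [1, 1]], and M = P·diag(2, 1)·P⁻¹.
Then M^5 = P·diag(32, 1)·P⁻¹ = [[-32, -2], [32, 3]] · [[-3, -2], [1, 1]] = [[94, 62], [-93, -61]].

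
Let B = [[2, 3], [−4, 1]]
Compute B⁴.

B² = [[−8, 9], [−12, −11]]
B³ = [[−52, −15], [20, −47]]
B⁴ = [[−44, −171], [228, 13]]

[[−44, −171], [228, 13]]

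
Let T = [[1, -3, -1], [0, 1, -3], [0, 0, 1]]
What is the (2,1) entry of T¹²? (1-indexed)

T = I + N where N = [[0, -3, -1], [0, 0, -3], [0, 0, 0]] is strictly upper-triangular, so N³ = 0.
(I + N)¹² = I + 12·N + 66·N² = [[1, -36, 582], [0, 1, -36], [0, 0, 1]].

0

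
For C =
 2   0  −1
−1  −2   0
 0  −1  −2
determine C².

[[4, 1, 0], [0, 4, 1], [1, 4, 4]]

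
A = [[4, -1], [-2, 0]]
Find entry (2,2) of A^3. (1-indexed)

8

A^2 = [[18, -4], [-8, 2]]
A^3 = [[80, -18], [-36, 8]]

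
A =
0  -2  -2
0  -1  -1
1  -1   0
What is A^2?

[[-2, 4, 2], [-1, 2, 1], [0, -1, -1]]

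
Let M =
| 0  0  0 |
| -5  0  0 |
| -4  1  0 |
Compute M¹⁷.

[[0, 0, 0], [0, 0, 0], [0, 0, 0]]

M is strictly triangular, hence nilpotent: M³ = 0, so M¹⁷ = 0.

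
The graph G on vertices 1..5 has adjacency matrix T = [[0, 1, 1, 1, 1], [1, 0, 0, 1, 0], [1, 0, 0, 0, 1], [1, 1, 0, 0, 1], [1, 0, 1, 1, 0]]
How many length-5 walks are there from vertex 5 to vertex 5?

The number of length-5 walks from vertex 5 to vertex 5 is entry (5,5) of T⁵, where T is the adjacency matrix.
T² = [[4, 1, 1, 2, 2], [1, 2, 1, 1, 2], [1, 1, 2, 2, 1], [2, 1, 2, 3, 1], [2, 2, 1, 1, 3]]
T³ = [[6, 6, 6, 7, 7], [6, 2, 3, 5, 3], [6, 3, 2, 3, 5], [7, 5, 3, 4, 7], [7, 3, 5, 7, 4]]
T⁴ = [[26, 13, 13, 19, 19], [13, 11, 9, 11, 14], [13, 9, 11, 14, 11], [19, 11, 14, 19, 14], [19, 14, 11, 14, 19]]
T⁵ = [[64, 45, 45, 58, 58], [45, 24, 27, 38, 33], [45, 27, 24, 33, 38], [58, 38, 33, 44, 52], [58, 33, 38, 52, 44]]

44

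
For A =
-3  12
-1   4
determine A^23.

A² = A (a projection; rank 1, trace 1), so A^23 = A.

[[-3, 12], [-1, 4]]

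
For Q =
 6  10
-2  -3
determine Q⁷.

[[636, 1270], [-254, -507]]

tr Q = 3 and det Q = 2, so the characteristic polynomial is λ² − (3)λ + (2) with roots 1 and 2.
Eigenvectors give P = [[-2, -5], [1, 2]] with P⁻¹ = [[2, 5], [-1, -2]], and Q = P·diag(1, 2)·P⁻¹.
Then Q⁷ = P·diag(1, 128)·P⁻¹ = [[-2, -640], [1, 256]] · [[2, 5], [-1, -2]] = [[636, 1270], [-254, -507]].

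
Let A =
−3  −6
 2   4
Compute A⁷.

[[−3, −6], [2, 4]]

A² = A (a projection; rank 1, trace 1), so A⁷ = A.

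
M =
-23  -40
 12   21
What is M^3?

[[-167, -280], [84, 141]]

tr M = -2 and det M = -3, so the characteristic polynomial is λ² − (-2)λ + (-3) with roots 1 and -3.
Eigenvectors give P = [[-5, 2], [3, -1]] with P⁻¹ = [[1, 2], [3, 5]], and M = P·diag(1, -3)·P⁻¹.
Then M^3 = P·diag(1, -27)·P⁻¹ = [[-5, -54], [3, 27]] · [[1, 2], [3, 5]] = [[-167, -280], [84, 141]].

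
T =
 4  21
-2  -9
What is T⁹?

tr T = -5 and det T = 6, so the characteristic polynomial is λ² − (-5)λ + (6) with roots -3 and -2.
Eigenvectors give P = [[-3, 7], [1, -2]] with P⁻¹ = [[2, 7], [1, 3]], and T = P·diag(-3, -2)·P⁻¹.
Then T⁹ = P·diag(-19683, -512)·P⁻¹ = [[59049, -3584], [-19683, 1024]] · [[2, 7], [1, 3]] = [[114514, 402591], [-38342, -134709]].

[[114514, 402591], [-38342, -134709]]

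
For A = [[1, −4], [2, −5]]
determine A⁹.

[[19681, −39364], [19682, −39365]]

tr A = −4 and det A = 3, so the characteristic polynomial is λ² − (−4)λ + (3) with roots −1 and −3.
Eigenvectors give P = [[2, 1], [1, 1]] with P⁻¹ = [[1, −1], [−1, 2]], and A = P·diag(−1, −3)·P⁻¹.
Then A⁹ = P·diag(−1, −19683)·P⁻¹ = [[−2, −19683], [−1, −19683]] · [[1, −1], [−1, 2]] = [[19681, −39364], [19682, −39365]].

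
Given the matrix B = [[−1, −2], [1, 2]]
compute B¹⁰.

[[−1, −2], [1, 2]]

B² = B (a projection; rank 1, trace 1), so B¹⁰ = B.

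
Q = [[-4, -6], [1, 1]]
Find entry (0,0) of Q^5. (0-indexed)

tr Q = -3 and det Q = 2, so the characteristic polynomial is λ² − (-3)λ + (2) with roots -1 and -2.
Eigenvectors give P = [[-2, -3], [1, 1]] with P⁻¹ = [[1, 3], [-1, -2]], and Q = P·diag(-1, -2)·P⁻¹.
Then Q^5 = P·diag(-1, -32)·P⁻¹ = [[2, 96], [-1, -32]] · [[1, 3], [-1, -2]] = [[-94, -186], [31, 61]].

-94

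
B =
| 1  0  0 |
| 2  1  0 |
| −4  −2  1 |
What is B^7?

[[1, 0, 0], [14, 1, 0], [−112, −14, 1]]

B = I + N where N = [[0, 0, 0], [2, 0, 0], [−4, −2, 0]] is strictly lower-triangular, so N^3 = 0.
(I + N)^7 = I + 7·N + 21·N^2 = [[1, 0, 0], [14, 1, 0], [−112, −14, 1]].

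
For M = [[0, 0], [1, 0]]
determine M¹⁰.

M is strictly triangular, hence nilpotent: M² = 0, so M¹⁰ = 0.

[[0, 0], [0, 0]]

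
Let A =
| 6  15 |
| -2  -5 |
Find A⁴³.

[[6, 15], [-2, -5]]

A² = A (a projection; rank 1, trace 1), so A⁴³ = A.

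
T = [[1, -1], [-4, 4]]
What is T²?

[[5, -5], [-20, 20]]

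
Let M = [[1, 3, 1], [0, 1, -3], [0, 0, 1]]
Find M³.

[[1, 9, -24], [0, 1, -9], [0, 0, 1]]

M = I + N where N = [[0, 3, 1], [0, 0, -3], [0, 0, 0]] is strictly upper-triangular, so N³ = 0.
(I + N)³ = I + 3·N + 3·N² = [[1, 9, -24], [0, 1, -9], [0, 0, 1]].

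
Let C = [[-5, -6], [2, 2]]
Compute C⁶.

tr C = -3 and det C = 2, so the characteristic polynomial is λ² − (-3)λ + (2) with roots -2 and -1.
Eigenvectors give P = [[-2, -3], [1, 2]] with P⁻¹ = [[-2, -3], [1, 2]], and C = P·diag(-2, -1)·P⁻¹.
Then C⁶ = P·diag(64, 1)·P⁻¹ = [[-128, -3], [64, 2]] · [[-2, -3], [1, 2]] = [[253, 378], [-126, -188]].

[[253, 378], [-126, -188]]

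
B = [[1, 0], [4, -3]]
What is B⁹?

[[1, 0], [19684, -19683]]

tr B = -2 and det B = -3, so the characteristic polynomial is λ² − (-2)λ + (-3) with roots 1 and -3.
Eigenvectors give P = [[1, 0], [1, -1]] with P⁻¹ = [[1, 0], [1, -1]], and B = P·diag(1, -3)·P⁻¹.
Then B⁹ = P·diag(1, -19683)·P⁻¹ = [[1, 0], [1, 19683]] · [[1, 0], [1, -1]] = [[1, 0], [19684, -19683]].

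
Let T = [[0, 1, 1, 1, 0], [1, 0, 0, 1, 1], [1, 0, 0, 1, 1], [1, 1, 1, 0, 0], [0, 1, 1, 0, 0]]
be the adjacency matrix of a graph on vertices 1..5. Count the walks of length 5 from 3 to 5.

40

The number of length-5 walks from vertex 3 to vertex 5 is entry (3,5) of T⁵, where T is the adjacency matrix.
T² = [[3, 1, 1, 2, 2], [1, 3, 3, 1, 0], [1, 3, 3, 1, 0], [2, 1, 1, 3, 2], [2, 0, 0, 2, 2]]
T³ = [[4, 7, 7, 5, 2], [7, 2, 2, 7, 6], [7, 2, 2, 7, 6], [5, 7, 7, 4, 2], [2, 6, 6, 2, 0]]
T⁴ = [[19, 11, 11, 18, 14], [11, 20, 20, 11, 4], [11, 20, 20, 11, 4], [18, 11, 11, 19, 14], [14, 4, 4, 14, 12]]
T⁵ = [[40, 51, 51, 41, 22], [51, 26, 26, 51, 40], [51, 26, 26, 51, 40], [41, 51, 51, 40, 22], [22, 40, 40, 22, 8]]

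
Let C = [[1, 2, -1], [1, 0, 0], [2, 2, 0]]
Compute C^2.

[[1, 0, -1], [1, 2, -1], [4, 4, -2]]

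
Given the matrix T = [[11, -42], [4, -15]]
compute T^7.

[[13115, -45906], [4372, -15303]]

tr T = -4 and det T = 3, so the characteristic polynomial is λ² − (-4)λ + (3) with roots -3 and -1.
Eigenvectors give P = [[3, 7], [1, 2]] with P⁻¹ = [[-2, 7], [1, -3]], and T = P·diag(-3, -1)·P⁻¹.
Then T^7 = P·diag(-2187, -1)·P⁻¹ = [[-6561, -7], [-2187, -2]] · [[-2, 7], [1, -3]] = [[13115, -45906], [4372, -15303]].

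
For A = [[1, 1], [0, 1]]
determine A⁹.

[[1, 9], [0, 1]]

A = I + N where N = [[0, 1], [0, 0]] is strictly upper-triangular, so N² = 0.
(I + N)⁹ = I + 9·N = [[1, 9], [0, 1]].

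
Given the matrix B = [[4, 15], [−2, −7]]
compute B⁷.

tr B = −3 and det B = 2, so the characteristic polynomial is λ² − (−3)λ + (2) with roots −1 and −2.
Eigenvectors give P = [[−3, −5], [1, 2]] with P⁻¹ = [[−2, −5], [1, 3]], and B = P·diag(−1, −2)·P⁻¹.
Then B⁷ = P·diag(−1, −128)·P⁻¹ = [[3, 640], [−1, −256]] · [[−2, −5], [1, 3]] = [[634, 1905], [−254, −763]].

[[634, 1905], [−254, −763]]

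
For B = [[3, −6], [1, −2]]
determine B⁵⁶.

[[3, −6], [1, −2]]

B² = B (a projection; rank 1, trace 1), so B⁵⁶ = B.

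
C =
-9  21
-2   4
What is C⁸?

[[44391, -132405], [12610, -37574]]

tr C = -5 and det C = 6, so the characteristic polynomial is λ² − (-5)λ + (6) with roots -2 and -3.
Eigenvectors give P = [[3, 7], [1, 2]] with P⁻¹ = [[-2, 7], [1, -3]], and C = P·diag(-2, -3)·P⁻¹.
Then C⁸ = P·diag(256, 6561)·P⁻¹ = [[768, 45927], [256, 13122]] · [[-2, 7], [1, -3]] = [[44391, -132405], [12610, -37574]].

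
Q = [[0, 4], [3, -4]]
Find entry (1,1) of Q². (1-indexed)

12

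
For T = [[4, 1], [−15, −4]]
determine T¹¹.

T² = I (check: tr T = 0 and det T = −1), so T¹¹ = T since 11 is odd.

[[4, 1], [−15, −4]]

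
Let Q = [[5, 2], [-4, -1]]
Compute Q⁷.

[[4373, 2186], [-4372, -2185]]

tr Q = 4 and det Q = 3, so the characteristic polynomial is λ² − (4)λ + (3) with roots 3 and 1.
Eigenvectors give P = [[-1, -1], [1, 2]] with P⁻¹ = [[-2, -1], [1, 1]], and Q = P·diag(3, 1)·P⁻¹.
Then Q⁷ = P·diag(2187, 1)·P⁻¹ = [[-2187, -1], [2187, 2]] · [[-2, -1], [1, 1]] = [[4373, 2186], [-4372, -2185]].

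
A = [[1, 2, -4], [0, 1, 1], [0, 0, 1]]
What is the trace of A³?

A = I + N where N = [[0, 2, -4], [0, 0, 1], [0, 0, 0]] is strictly upper-triangular, so N³ = 0.
(I + N)³ = I + 3·N + 3·N² = [[1, 6, -6], [0, 1, 3], [0, 0, 1]].

3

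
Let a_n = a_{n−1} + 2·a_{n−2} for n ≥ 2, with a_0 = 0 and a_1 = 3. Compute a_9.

With companion matrix T = [[1, 2], [1, 0]], [a_n, a_{n−1}]ᵀ = T·[a_{n−1}, a_{n−2}]ᵀ, so [a_9, a_8]ᵀ = T⁸·[a_1, a_0]ᵀ.
T⁸ = [[171, 170], [85, 86]], giving [a_9, a_8]ᵀ = [[513], [255]].

513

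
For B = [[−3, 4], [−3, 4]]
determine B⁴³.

B² = B (a projection; rank 1, trace 1), so B⁴³ = B.

[[−3, 4], [−3, 4]]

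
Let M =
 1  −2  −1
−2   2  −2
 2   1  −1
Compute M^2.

[[3, −7, 4], [−10, 6, 0], [−2, −3, −3]]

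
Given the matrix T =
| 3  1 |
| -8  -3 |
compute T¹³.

[[3, 1], [-8, -3]]

T² = I (check: tr T = 0 and det T = -1), so T¹³ = T since 13 is odd.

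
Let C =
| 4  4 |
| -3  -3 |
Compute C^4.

[[4, 4], [-3, -3]]

C² = C (a projection; rank 1, trace 1), so C^4 = C.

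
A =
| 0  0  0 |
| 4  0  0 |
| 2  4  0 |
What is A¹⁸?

A is strictly triangular, hence nilpotent: A³ = 0, so A¹⁸ = 0.

[[0, 0, 0], [0, 0, 0], [0, 0, 0]]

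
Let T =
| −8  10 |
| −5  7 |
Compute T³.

tr T = −1 and det T = −6, so the characteristic polynomial is λ² − (−1)λ + (−6) with roots −3 and 2.
Eigenvectors give P = [[2, 1], [1, 1]] with P⁻¹ = [[1, −1], [−1, 2]], and T = P·diag(−3, 2)·P⁻¹.
Then T³ = P·diag(−27, 8)·P⁻¹ = [[−54, 8], [−27, 8]] · [[1, −1], [−1, 2]] = [[−62, 70], [−35, 43]].

[[−62, 70], [−35, 43]]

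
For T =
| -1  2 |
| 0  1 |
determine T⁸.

[[1, 0], [0, 1]]

T² = I (check: tr T = 0 and det T = -1), so T⁸ = I since 8 is even.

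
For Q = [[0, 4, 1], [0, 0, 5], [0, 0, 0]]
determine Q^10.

[[0, 0, 0], [0, 0, 0], [0, 0, 0]]

Q is strictly triangular, hence nilpotent: Q^3 = 0, so Q^10 = 0.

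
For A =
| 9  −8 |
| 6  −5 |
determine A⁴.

[[321, −320], [240, −239]]

tr A = 4 and det A = 3, so the characteristic polynomial is λ² − (4)λ + (3) with roots 1 and 3.
Eigenvectors give P = [[1, 4], [1, 3]] with P⁻¹ = [[−3, 4], [1, −1]], and A = P·diag(1, 3)·P⁻¹.
Then A⁴ = P·diag(1, 81)·P⁻¹ = [[1, 324], [1, 243]] · [[−3, 4], [1, −1]] = [[321, −320], [240, −239]].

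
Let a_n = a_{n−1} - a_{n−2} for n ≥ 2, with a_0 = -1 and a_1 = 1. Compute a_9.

1

With companion matrix T = [[1, -1], [1, 0]], [a_n, a_{n−1}]ᵀ = T·[a_{n−1}, a_{n−2}]ᵀ, so [a_9, a_8]ᵀ = T⁸·[a_1, a_0]ᵀ.
T⁸ = [[0, -1], [1, -1]], giving [a_9, a_8]ᵀ = [[1], [2]].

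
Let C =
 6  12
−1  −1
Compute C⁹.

[[77196, 230052], [−19171, −57001]]

tr C = 5 and det C = 6, so the characteristic polynomial is λ² − (5)λ + (6) with roots 2 and 3.
Eigenvectors give P = [[−3, 4], [1, −1]] with P⁻¹ = [[1, 4], [1, 3]], and C = P·diag(2, 3)·P⁻¹.
Then C⁹ = P·diag(512, 19683)·P⁻¹ = [[−1536, 78732], [512, −19683]] · [[1, 4], [1, 3]] = [[77196, 230052], [−19171, −57001]].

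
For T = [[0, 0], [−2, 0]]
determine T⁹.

[[0, 0], [0, 0]]

T is strictly triangular, hence nilpotent: T² = 0, so T⁹ = 0.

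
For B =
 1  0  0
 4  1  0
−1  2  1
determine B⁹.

B = I + N where N = [[0, 0, 0], [4, 0, 0], [−1, 2, 0]] is strictly lower-triangular, so N³ = 0.
(I + N)⁹ = I + 9·N + 36·N² = [[1, 0, 0], [36, 1, 0], [279, 18, 1]].

[[1, 0, 0], [36, 1, 0], [279, 18, 1]]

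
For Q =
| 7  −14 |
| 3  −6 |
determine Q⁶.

[[7, −14], [3, −6]]

Q² = Q (a projection; rank 1, trace 1), so Q⁶ = Q.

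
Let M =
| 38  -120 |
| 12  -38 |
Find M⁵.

tr M = 0 and det M = -4, so the characteristic polynomial is λ² − (0)λ + (-4) with roots 2 and -2.
Eigenvectors give P = [[-10, 3], [-3, 1]] with P⁻¹ = [[-1, 3], [-3, 10]], and M = P·diag(2, -2)·P⁻¹.
Then M⁵ = P·diag(32, -32)·P⁻¹ = [[-320, -96], [-96, -32]] · [[-1, 3], [-3, 10]] = [[608, -1920], [192, -608]].

[[608, -1920], [192, -608]]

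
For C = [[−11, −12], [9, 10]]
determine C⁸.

[[1021, 1020], [−765, −764]]

tr C = −1 and det C = −2, so the characteristic polynomial is λ² − (−1)λ + (−2) with roots −2 and 1.
Eigenvectors give P = [[4, −1], [−3, 1]] with P⁻¹ = [[1, 1], [3, 4]], and C = P·diag(−2, 1)·P⁻¹.
Then C⁸ = P·diag(256, 1)·P⁻¹ = [[1024, −1], [−768, 1]] · [[1, 1], [3, 4]] = [[1021, 1020], [−765, −764]].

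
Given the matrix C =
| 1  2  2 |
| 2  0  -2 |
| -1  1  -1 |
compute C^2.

[[3, 4, -4], [4, 2, 6], [2, -3, -3]]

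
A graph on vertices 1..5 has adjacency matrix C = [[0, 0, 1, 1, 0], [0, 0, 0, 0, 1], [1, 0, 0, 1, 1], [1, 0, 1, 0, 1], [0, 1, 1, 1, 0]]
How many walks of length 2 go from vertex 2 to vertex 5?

The number of length-2 walks from vertex 2 to vertex 5 is entry (2,5) of C², where C is the adjacency matrix.
C² = [[2, 0, 1, 1, 2], [0, 1, 1, 1, 0], [1, 1, 3, 2, 1], [1, 1, 2, 3, 1], [2, 0, 1, 1, 3]]

0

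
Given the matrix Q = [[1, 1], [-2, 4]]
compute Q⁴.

[[-49, 65], [-130, 146]]

tr Q = 5 and det Q = 6, so the characteristic polynomial is λ² − (5)λ + (6) with roots 3 and 2.
Eigenvectors give P = [[1, -1], [2, -1]] with P⁻¹ = [[-1, 1], [-2, 1]], and Q = P·diag(3, 2)·P⁻¹.
Then Q⁴ = P·diag(81, 16)·P⁻¹ = [[81, -16], [162, -16]] · [[-1, 1], [-2, 1]] = [[-49, 65], [-130, 146]].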